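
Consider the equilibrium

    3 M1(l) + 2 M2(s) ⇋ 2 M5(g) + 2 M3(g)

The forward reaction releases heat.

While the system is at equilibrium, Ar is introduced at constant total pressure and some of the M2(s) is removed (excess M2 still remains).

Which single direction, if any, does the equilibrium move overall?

Adding inert gas at constant total pressure expands the volume and lowers every reacting partial pressure. With Δn_gas = 4 − 0 = +4, Q moves away from K toward the side with fewer gas moles, so the system shifts toward the side with more gas moles — to the right.
M2 is a pure solid; its activity is 1 regardless of amount, so Q is unaffected — no shift from this change.
Only the nonzero effect(s) matter; the net shift is to the right.

right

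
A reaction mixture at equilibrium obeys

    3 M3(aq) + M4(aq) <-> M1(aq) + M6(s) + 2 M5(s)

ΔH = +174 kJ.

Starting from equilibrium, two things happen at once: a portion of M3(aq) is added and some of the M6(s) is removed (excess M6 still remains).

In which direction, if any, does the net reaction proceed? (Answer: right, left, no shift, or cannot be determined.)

Adding M3 (aq), a reactant, drives the reaction to the right.
M6 is a pure solid; its activity is 1 regardless of amount, so Q is unaffected — no shift from this change.
Only the nonzero effect(s) matter; the net shift is to the right.

right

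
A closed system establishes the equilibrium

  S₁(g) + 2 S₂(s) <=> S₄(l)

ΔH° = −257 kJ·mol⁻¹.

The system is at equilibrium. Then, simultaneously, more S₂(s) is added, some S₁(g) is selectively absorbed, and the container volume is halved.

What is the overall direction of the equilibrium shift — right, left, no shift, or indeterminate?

cannot be determined

S₂ is a pure solid; its activity is 1 regardless of amount, so Q is unaffected — no shift from this change.
Removing S₁ (g), a reactant, drives the reaction to the left.
Gas moles: reactants 1, products 0 (Δn_gas = -1). Compression shifts the system toward the side with fewer moles of gas — to the right.
The individual effects push in opposite directions; without quantitative information the net direction cannot be determined.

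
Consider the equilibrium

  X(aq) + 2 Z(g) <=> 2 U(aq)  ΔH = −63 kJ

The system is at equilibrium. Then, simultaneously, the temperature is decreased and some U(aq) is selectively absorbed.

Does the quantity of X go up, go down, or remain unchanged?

The forward reaction is exothermic. Lowering T favours the exothermic direction — shift to the right.
Removing U (aq), a product, drives the reaction to the right.
The net shift is to the right. X is a reactant, so its amount decreases.

decreases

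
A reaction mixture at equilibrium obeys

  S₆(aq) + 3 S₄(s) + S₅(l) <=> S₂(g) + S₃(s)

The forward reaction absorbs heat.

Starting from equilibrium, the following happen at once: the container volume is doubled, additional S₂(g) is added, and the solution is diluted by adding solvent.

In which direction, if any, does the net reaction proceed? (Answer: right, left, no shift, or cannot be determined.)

Gas moles: reactants 0, products 1 (Δn_gas = +1). Expansion shifts the system toward the side with more moles of gas — to the right.
Adding S₂ (g), a product, drives the reaction to the left.
Dilution lowers every aqueous concentration by the same factor. Δn_aq = 0 − 1 = -1, so the system shifts toward the side with more dissolved moles — to the left.
The individual effects push in opposite directions; without quantitative information the net direction cannot be determined.

cannot be determined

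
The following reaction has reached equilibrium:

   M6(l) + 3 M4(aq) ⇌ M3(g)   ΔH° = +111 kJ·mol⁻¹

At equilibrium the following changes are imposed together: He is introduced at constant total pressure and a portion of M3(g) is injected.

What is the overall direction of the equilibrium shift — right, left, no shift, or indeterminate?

Adding inert gas at constant total pressure expands the volume and lowers every reacting partial pressure. With Δn_gas = 1 − 0 = +1, Q moves away from K toward the side with fewer gas moles, so the system shifts toward the side with more gas moles — to the right.
Adding M3 (g), a product, drives the reaction to the left.
The individual effects push in opposite directions; without quantitative information the net direction cannot be determined.

cannot be determined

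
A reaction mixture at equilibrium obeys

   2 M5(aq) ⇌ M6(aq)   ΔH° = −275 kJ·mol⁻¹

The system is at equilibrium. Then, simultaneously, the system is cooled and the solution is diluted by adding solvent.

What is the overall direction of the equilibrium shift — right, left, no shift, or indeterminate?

cannot be determined

The forward reaction is exothermic. Lowering T favours the exothermic direction — shift to the right.
Dilution lowers every aqueous concentration by the same factor. Δn_aq = 1 − 2 = -1, so the system shifts toward the side with more dissolved moles — to the left.
The individual effects push in opposite directions; without quantitative information the net direction cannot be determined.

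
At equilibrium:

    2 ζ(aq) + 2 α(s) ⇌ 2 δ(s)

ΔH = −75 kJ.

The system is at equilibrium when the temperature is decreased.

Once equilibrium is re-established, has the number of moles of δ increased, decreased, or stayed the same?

The forward reaction is exothermic. Lowering T favours the exothermic direction — shift to the right.
The net shift is to the right. δ is a product, so its amount increases.

increases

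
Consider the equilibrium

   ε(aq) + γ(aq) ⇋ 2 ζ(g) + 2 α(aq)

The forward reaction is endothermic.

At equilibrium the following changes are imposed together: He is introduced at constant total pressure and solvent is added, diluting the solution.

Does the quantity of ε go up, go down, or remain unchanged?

decreases

Adding inert gas at constant total pressure expands the volume and lowers every reacting partial pressure. With Δn_gas = 2 − 0 = +2, Q moves away from K toward the side with fewer gas moles, so the system shifts toward the side with more gas moles — to the right.
Dilution scales every aqueous concentration by the same factor. Δn_aq = 2 − 2 = 0, so Q is unchanged — no shift.
The net shift is to the right. ε is a reactant, so its amount decreases.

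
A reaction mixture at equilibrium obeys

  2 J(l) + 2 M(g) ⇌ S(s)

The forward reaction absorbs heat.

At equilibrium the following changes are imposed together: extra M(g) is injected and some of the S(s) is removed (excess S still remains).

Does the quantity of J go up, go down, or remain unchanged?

Adding M (g), a reactant, drives the reaction to the right.
S is a pure solid; its activity is 1 regardless of amount, so Q is unaffected — no shift from this change.
The net shift is to the right. J is a reactant, so its amount decreases.

decreases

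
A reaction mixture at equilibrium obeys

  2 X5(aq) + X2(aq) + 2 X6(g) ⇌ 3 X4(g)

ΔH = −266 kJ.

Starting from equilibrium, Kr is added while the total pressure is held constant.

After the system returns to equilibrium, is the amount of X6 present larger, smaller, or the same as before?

Adding inert gas at constant total pressure expands the volume and lowers every reacting partial pressure. With Δn_gas = 3 − 2 = +1, Q moves away from K toward the side with fewer gas moles, so the system shifts toward the side with more gas moles — to the right.
The net shift is to the right. X6 is a reactant, so its amount decreases.

decreases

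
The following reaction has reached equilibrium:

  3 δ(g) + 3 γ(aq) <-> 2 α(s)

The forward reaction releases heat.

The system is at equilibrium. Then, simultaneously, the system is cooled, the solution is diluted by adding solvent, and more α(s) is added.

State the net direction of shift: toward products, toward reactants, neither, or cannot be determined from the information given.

cannot be determined

The forward reaction is exothermic. Lowering T favours the exothermic direction — shift to the right.
Dilution lowers every aqueous concentration by the same factor. Δn_aq = 0 − 3 = -3, so the system shifts toward the side with more dissolved moles — to the left.
α is a pure solid; its activity is 1 regardless of amount, so Q is unaffected — no shift from this change.
The individual effects push in opposite directions; without quantitative information the net direction cannot be determined.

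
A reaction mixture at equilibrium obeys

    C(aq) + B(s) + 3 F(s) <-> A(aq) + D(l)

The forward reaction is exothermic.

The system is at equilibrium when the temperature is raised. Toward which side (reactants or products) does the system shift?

left

The forward reaction is exothermic. Raising T favours the endothermic direction — shift to the left.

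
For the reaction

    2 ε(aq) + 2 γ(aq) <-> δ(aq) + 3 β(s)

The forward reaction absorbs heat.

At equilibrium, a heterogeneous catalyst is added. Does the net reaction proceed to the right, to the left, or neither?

A catalyst speeds both forward and reverse rates equally; it changes neither Q nor K — no shift from this change.

no shift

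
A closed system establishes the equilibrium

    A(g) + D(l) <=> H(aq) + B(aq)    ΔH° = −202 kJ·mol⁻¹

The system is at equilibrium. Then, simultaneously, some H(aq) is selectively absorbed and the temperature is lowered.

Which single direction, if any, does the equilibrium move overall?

Removing H (aq), a product, drives the reaction to the right.
The forward reaction is exothermic. Lowering T favours the exothermic direction — shift to the right.
All effects act in the same direction — net shift to the right.

right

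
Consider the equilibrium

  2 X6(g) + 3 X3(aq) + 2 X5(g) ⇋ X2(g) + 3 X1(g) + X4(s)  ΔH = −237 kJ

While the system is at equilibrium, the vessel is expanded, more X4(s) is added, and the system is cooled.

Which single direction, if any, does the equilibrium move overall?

right

Gas moles: reactants 4, products 4. Δn_gas = 0, so a volume change leaves Q equal to K — no shift from this change.
X4 is a pure solid; its activity is 1 regardless of amount, so Q is unaffected — no shift from this change.
The forward reaction is exothermic. Lowering T favours the exothermic direction — shift to the right.
Only the nonzero effect(s) matter; the net shift is to the right.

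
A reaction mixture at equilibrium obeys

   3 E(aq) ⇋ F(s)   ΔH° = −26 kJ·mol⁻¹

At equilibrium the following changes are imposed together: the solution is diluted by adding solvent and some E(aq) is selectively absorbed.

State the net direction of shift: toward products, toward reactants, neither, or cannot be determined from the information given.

left

Dilution lowers every aqueous concentration by the same factor. Δn_aq = 0 − 3 = -3, so the system shifts toward the side with more dissolved moles — to the left.
Removing E (aq), a reactant, drives the reaction to the left.
All effects act in the same direction — net shift to the left.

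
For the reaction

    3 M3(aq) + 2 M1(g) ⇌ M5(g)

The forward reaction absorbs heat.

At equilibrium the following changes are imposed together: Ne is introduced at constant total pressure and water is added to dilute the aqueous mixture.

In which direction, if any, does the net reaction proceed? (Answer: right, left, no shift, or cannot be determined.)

Adding inert gas at constant total pressure expands the volume and lowers every reacting partial pressure. With Δn_gas = 1 − 2 = -1, Q moves away from K toward the side with fewer gas moles, so the system shifts toward the side with more gas moles — to the left.
Dilution lowers every aqueous concentration by the same factor. Δn_aq = 0 − 3 = -3, so the system shifts toward the side with more dissolved moles — to the left.
All effects act in the same direction — net shift to the left.

left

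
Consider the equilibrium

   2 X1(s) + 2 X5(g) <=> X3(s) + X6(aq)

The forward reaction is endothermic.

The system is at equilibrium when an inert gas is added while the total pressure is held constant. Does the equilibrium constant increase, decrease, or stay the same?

The equilibrium constant depends only on temperature. This perturbation may move the position of equilibrium, but since T is unchanged, K itself is unchanged.

unchanged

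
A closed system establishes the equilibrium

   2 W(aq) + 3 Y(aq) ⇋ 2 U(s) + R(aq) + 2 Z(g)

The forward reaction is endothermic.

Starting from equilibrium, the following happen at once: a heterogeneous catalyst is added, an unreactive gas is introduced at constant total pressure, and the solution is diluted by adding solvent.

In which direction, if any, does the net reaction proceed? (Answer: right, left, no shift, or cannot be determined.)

cannot be determined

A catalyst speeds both forward and reverse rates equally; it changes neither Q nor K — no shift from this change.
Adding inert gas at constant total pressure expands the volume and lowers every reacting partial pressure. With Δn_gas = 2 − 0 = +2, Q moves away from K toward the side with fewer gas moles, so the system shifts toward the side with more gas moles — to the right.
Dilution lowers every aqueous concentration by the same factor. Δn_aq = 1 − 5 = -4, so the system shifts toward the side with more dissolved moles — to the left.
The individual effects push in opposite directions; without quantitative information the net direction cannot be determined.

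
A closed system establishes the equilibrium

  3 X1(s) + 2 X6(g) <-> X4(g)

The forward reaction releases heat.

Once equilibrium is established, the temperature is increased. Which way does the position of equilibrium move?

The forward reaction is exothermic. Raising T favours the endothermic direction — shift to the left.

left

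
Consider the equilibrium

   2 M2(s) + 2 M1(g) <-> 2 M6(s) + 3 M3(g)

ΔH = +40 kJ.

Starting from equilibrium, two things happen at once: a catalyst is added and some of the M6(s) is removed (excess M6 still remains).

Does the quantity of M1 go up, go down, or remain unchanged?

unchanged

A catalyst speeds both forward and reverse rates equally; it changes neither Q nor K — no shift from this change.
M6 is a pure solid; its activity is 1 regardless of amount, so Q is unaffected — no shift from this change.
No net shift occurs, so the amount of M1 is unchanged.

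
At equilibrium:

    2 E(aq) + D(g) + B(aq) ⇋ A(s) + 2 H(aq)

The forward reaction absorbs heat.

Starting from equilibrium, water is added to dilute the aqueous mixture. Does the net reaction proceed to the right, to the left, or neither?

left

Dilution lowers every aqueous concentration by the same factor. Δn_aq = 2 − 3 = -1, so the system shifts toward the side with more dissolved moles — to the left.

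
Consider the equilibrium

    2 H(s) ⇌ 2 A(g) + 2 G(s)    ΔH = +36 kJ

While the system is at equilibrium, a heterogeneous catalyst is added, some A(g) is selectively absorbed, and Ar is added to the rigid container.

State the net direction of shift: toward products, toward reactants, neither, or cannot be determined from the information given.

A catalyst speeds both forward and reverse rates equally; it changes neither Q nor K — no shift from this change.
Removing A (g), a product, drives the reaction to the right.
At constant volume, adding an inert gas leaves every reacting species' partial pressure unchanged, so Q is unchanged — no shift from this change.
Only the nonzero effect(s) matter; the net shift is to the right.

right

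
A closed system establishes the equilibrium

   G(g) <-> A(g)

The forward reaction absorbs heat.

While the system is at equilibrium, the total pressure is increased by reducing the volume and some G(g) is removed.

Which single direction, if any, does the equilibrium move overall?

Gas moles: reactants 1, products 1. Δn_gas = 0, so a volume change leaves Q equal to K — no shift from this change.
Removing G (g), a reactant, drives the reaction to the left.
Only the nonzero effect(s) matter; the net shift is to the left.

left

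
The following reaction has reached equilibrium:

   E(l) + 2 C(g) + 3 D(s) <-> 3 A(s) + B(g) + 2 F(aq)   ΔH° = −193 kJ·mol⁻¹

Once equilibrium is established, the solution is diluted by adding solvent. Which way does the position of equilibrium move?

Dilution lowers every aqueous concentration by the same factor. Δn_aq = 2 − 0 = +2, so the system shifts toward the side with more dissolved moles — to the right.

right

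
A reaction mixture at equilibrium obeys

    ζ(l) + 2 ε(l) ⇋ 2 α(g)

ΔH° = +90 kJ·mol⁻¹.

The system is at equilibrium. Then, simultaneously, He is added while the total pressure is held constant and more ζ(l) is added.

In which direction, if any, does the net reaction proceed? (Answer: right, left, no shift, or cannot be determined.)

Adding inert gas at constant total pressure expands the volume and lowers every reacting partial pressure. With Δn_gas = 2 − 0 = +2, Q moves away from K toward the side with fewer gas moles, so the system shifts toward the side with more gas moles — to the right.
ζ is a pure liquid; its activity is 1 regardless of amount, so Q is unaffected — no shift from this change.
Only the nonzero effect(s) matter; the net shift is to the right.

right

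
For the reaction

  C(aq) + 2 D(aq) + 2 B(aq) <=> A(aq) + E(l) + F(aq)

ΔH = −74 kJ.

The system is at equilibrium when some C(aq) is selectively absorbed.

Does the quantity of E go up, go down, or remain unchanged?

Removing C (aq), a reactant, drives the reaction to the left.
The net shift is to the left. E is a product, so its amount decreases.

decreases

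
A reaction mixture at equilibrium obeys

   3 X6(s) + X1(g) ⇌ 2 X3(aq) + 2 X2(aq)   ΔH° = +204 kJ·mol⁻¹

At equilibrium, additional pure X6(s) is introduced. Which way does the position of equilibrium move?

X6 is a pure solid; its activity is 1 regardless of amount, so Q is unaffected — no shift from this change.

no shift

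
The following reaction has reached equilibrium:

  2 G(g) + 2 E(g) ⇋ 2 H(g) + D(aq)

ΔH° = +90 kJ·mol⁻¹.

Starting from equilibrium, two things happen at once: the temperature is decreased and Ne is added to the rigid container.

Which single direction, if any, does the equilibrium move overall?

The forward reaction is endothermic. Lowering T favours the exothermic direction — shift to the left.
At constant volume, adding an inert gas leaves every reacting species' partial pressure unchanged, so Q is unchanged — no shift from this change.
Only the nonzero effect(s) matter; the net shift is to the left.

left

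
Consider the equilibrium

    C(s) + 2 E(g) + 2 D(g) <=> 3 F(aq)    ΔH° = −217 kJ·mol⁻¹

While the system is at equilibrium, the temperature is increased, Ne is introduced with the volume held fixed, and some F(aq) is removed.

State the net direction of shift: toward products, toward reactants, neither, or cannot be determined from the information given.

cannot be determined

The forward reaction is exothermic. Raising T favours the endothermic direction — shift to the left.
At constant volume, adding an inert gas leaves every reacting species' partial pressure unchanged, so Q is unchanged — no shift from this change.
Removing F (aq), a product, drives the reaction to the right.
The individual effects push in opposite directions; without quantitative information the net direction cannot be determined.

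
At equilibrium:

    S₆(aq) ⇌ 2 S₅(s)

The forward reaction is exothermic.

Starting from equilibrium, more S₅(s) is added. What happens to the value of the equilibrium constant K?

The equilibrium constant depends only on temperature. This perturbation changes neither the position of equilibrium nor K.

unchanged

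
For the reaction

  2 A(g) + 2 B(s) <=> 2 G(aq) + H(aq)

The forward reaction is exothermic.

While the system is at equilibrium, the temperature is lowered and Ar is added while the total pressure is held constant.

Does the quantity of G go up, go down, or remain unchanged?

cannot be determined

The forward reaction is exothermic. Lowering T favours the exothermic direction — shift to the right.
Adding inert gas at constant total pressure expands the volume and lowers every reacting partial pressure. With Δn_gas = 0 − 2 = -2, Q moves away from K toward the side with fewer gas moles, so the system shifts toward the side with more gas moles — to the left.
The two effects oppose each other, so the net shift — and hence the change in G — cannot be determined from the given information.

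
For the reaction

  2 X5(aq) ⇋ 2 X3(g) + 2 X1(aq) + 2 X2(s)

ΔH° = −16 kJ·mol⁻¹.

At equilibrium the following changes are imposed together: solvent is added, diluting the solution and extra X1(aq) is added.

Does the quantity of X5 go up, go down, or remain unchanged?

increases

Dilution scales every aqueous concentration by the same factor. Δn_aq = 2 − 2 = 0, so Q is unchanged — no shift.
Adding X1 (aq), a product, drives the reaction to the left.
The net shift is to the left. X5 is a reactant, so its amount increases.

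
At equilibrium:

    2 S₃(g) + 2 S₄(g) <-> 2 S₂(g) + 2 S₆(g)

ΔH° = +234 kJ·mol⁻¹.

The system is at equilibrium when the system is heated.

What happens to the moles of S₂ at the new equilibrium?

The forward reaction is endothermic. Raising T favours the endothermic direction — shift to the right.
The net shift is to the right. S₂ is a product, so its amount increases.

increases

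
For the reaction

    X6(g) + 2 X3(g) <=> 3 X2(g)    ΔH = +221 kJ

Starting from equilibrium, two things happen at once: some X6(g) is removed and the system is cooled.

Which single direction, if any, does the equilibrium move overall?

Removing X6 (g), a reactant, drives the reaction to the left.
The forward reaction is endothermic. Lowering T favours the exothermic direction — shift to the left.
All effects act in the same direction — net shift to the left.

left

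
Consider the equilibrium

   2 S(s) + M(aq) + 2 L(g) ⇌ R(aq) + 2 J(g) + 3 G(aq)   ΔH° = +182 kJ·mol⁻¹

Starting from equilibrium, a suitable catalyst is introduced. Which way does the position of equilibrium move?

A catalyst speeds both forward and reverse rates equally; it changes neither Q nor K — no shift from this change.

no shift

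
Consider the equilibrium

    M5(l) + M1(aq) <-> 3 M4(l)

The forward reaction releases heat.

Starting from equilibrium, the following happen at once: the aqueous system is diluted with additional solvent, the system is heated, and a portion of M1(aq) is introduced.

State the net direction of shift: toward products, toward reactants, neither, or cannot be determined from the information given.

cannot be determined

Dilution lowers every aqueous concentration by the same factor. Δn_aq = 0 − 1 = -1, so the system shifts toward the side with more dissolved moles — to the left.
The forward reaction is exothermic. Raising T favours the endothermic direction — shift to the left.
Adding M1 (aq), a reactant, drives the reaction to the right.
The individual effects push in opposite directions; without quantitative information the net direction cannot be determined.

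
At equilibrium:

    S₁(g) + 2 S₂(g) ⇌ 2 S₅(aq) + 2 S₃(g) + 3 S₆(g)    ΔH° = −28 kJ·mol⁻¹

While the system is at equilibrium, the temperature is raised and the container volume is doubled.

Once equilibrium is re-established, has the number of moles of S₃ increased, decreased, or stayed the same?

The forward reaction is exothermic. Raising T favours the endothermic direction — shift to the left.
Gas moles: reactants 3, products 5 (Δn_gas = +2). Expansion shifts the system toward the side with more moles of gas — to the right.
The two effects oppose each other, so the net shift — and hence the change in S₃ — cannot be determined from the given information.

cannot be determined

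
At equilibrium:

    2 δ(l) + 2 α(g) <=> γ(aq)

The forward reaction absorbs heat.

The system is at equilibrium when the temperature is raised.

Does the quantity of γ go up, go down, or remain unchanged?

increases

The forward reaction is endothermic. Raising T favours the endothermic direction — shift to the right.
The net shift is to the right. γ is a product, so its amount increases.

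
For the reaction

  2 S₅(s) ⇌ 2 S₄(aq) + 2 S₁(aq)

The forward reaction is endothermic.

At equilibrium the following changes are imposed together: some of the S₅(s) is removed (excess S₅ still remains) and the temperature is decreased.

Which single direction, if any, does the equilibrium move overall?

left

S₅ is a pure solid; its activity is 1 regardless of amount, so Q is unaffected — no shift from this change.
The forward reaction is endothermic. Lowering T favours the exothermic direction — shift to the left.
Only the nonzero effect(s) matter; the net shift is to the left.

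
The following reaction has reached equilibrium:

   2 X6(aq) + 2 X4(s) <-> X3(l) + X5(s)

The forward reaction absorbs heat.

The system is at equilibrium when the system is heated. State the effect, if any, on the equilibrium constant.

increases

K depends on temperature via the van 't Hoff relation. The forward reaction is endothermic, so raising T increases K.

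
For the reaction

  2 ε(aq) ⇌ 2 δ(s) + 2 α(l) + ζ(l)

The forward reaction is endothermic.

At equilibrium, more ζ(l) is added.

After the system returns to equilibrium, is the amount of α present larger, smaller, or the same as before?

ζ is a pure liquid; its activity is 1 regardless of amount, so Q is unaffected — no shift from this change.
No net shift occurs, so the amount of α is unchanged.

unchanged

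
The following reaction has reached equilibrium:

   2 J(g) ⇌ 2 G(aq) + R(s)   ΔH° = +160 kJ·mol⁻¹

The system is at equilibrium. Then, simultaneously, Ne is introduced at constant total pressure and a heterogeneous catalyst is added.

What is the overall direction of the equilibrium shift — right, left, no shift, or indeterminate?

Adding inert gas at constant total pressure expands the volume and lowers every reacting partial pressure. With Δn_gas = 0 − 2 = -2, Q moves away from K toward the side with fewer gas moles, so the system shifts toward the side with more gas moles — to the left.
A catalyst speeds both forward and reverse rates equally; it changes neither Q nor K — no shift from this change.
Only the nonzero effect(s) matter; the net shift is to the left.

left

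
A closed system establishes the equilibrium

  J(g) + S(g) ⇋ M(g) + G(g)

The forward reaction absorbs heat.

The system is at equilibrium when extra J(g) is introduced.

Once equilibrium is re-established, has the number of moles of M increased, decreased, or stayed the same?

increases

Adding J (g), a reactant, drives the reaction to the right.
The net shift is to the right. M is a product, so its amount increases.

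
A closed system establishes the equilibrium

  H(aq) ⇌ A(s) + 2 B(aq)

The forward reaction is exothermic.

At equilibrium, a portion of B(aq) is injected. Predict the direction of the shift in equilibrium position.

Adding B (aq), a product, drives the reaction to the left.

left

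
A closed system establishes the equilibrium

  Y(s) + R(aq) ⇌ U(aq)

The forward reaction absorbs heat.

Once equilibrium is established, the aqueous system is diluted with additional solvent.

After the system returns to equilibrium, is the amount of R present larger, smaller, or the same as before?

unchanged

Dilution scales every aqueous concentration by the same factor. Δn_aq = 1 − 1 = 0, so Q is unchanged — no shift.
No net shift occurs, so the amount of R is unchanged.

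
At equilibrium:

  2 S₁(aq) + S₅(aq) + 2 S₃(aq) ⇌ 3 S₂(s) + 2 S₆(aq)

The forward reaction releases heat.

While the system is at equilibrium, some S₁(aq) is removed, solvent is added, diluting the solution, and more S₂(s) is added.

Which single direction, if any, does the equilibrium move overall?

left

Removing S₁ (aq), a reactant, drives the reaction to the left.
Dilution lowers every aqueous concentration by the same factor. Δn_aq = 2 − 5 = -3, so the system shifts toward the side with more dissolved moles — to the left.
S₂ is a pure solid; its activity is 1 regardless of amount, so Q is unaffected — no shift from this change.
Only the nonzero effect(s) matter; the net shift is to the left.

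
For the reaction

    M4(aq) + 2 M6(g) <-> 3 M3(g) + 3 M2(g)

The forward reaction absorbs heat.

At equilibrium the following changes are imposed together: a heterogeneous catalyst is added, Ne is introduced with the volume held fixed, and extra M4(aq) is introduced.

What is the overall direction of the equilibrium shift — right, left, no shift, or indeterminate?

A catalyst speeds both forward and reverse rates equally; it changes neither Q nor K — no shift from this change.
At constant volume, adding an inert gas leaves every reacting species' partial pressure unchanged, so Q is unchanged — no shift from this change.
Adding M4 (aq), a reactant, drives the reaction to the right.
Only the nonzero effect(s) matter; the net shift is to the right.

right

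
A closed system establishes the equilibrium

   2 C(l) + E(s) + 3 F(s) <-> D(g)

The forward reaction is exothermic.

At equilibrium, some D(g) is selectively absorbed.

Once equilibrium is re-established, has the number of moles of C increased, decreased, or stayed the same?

decreases

Removing D (g), a product, drives the reaction to the right.
The net shift is to the right. C is a reactant, so its amount decreases.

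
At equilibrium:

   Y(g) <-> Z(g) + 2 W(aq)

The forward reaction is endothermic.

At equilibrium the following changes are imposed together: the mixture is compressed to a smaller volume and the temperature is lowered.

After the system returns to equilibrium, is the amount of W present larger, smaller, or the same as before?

Gas moles: reactants 1, products 1. Δn_gas = 0, so a volume change leaves Q equal to K — no shift from this change.
The forward reaction is endothermic. Lowering T favours the exothermic direction — shift to the left.
The net shift is to the left. W is a product, so its amount decreases.

decreases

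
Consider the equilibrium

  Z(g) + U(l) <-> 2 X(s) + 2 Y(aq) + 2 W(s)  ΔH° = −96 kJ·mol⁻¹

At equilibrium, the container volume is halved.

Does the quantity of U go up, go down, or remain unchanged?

Gas moles: reactants 1, products 0 (Δn_gas = -1). Compression shifts the system toward the side with fewer moles of gas — to the right.
The net shift is to the right. U is a reactant, so its amount decreases.

decreases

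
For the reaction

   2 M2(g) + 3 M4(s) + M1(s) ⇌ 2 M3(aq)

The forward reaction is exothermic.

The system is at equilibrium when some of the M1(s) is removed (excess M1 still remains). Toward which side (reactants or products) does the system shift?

M1 is a pure solid; its activity is 1 regardless of amount, so Q is unaffected — no shift from this change.

no shift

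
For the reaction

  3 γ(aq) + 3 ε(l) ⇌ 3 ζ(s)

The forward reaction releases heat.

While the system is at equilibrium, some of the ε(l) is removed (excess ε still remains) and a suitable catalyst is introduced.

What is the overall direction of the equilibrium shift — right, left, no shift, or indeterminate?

no shift

ε is a pure liquid; its activity is 1 regardless of amount, so Q is unaffected — no shift from this change.
A catalyst speeds both forward and reverse rates equally; it changes neither Q nor K — no shift from this change.
None of the changes alters Q relative to K, so there is no net shift.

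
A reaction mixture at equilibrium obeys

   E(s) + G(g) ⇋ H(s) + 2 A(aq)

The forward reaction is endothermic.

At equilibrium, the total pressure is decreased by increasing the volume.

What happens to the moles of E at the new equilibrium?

Gas moles: reactants 1, products 0 (Δn_gas = -1). Expansion shifts the system toward the side with more moles of gas — to the left.
The net shift is to the left. E is a reactant, so its amount increases.

increases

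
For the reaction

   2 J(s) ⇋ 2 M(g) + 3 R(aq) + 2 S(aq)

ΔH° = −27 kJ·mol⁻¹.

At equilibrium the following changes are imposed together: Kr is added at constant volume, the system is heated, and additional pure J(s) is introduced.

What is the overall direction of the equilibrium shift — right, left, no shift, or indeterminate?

left

At constant volume, adding an inert gas leaves every reacting species' partial pressure unchanged, so Q is unchanged — no shift from this change.
The forward reaction is exothermic. Raising T favours the endothermic direction — shift to the left.
J is a pure solid; its activity is 1 regardless of amount, so Q is unaffected — no shift from this change.
Only the nonzero effect(s) matter; the net shift is to the left.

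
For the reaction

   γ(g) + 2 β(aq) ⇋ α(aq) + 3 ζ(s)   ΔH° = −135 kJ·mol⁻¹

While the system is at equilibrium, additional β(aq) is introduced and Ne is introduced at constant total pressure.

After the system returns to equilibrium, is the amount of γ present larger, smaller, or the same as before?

cannot be determined

Adding β (aq), a reactant, drives the reaction to the right.
Adding inert gas at constant total pressure expands the volume and lowers every reacting partial pressure. With Δn_gas = 0 − 1 = -1, Q moves away from K toward the side with fewer gas moles, so the system shifts toward the side with more gas moles — to the left.
The two effects oppose each other, so the net shift — and hence the change in γ — cannot be determined from the given information.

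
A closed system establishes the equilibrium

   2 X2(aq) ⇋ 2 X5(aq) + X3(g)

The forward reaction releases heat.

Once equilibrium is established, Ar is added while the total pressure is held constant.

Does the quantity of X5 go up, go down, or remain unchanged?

Adding inert gas at constant total pressure expands the volume and lowers every reacting partial pressure. With Δn_gas = 1 − 0 = +1, Q moves away from K toward the side with fewer gas moles, so the system shifts toward the side with more gas moles — to the right.
The net shift is to the right. X5 is a product, so its amount increases.

increases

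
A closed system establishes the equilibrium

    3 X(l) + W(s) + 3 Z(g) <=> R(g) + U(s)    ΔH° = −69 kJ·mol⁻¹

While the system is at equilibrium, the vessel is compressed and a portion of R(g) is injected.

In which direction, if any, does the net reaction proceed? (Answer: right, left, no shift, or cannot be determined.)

cannot be determined

Gas moles: reactants 3, products 1 (Δn_gas = -2). Compression shifts the system toward the side with fewer moles of gas — to the right.
Adding R (g), a product, drives the reaction to the left.
The individual effects push in opposite directions; without quantitative information the net direction cannot be determined.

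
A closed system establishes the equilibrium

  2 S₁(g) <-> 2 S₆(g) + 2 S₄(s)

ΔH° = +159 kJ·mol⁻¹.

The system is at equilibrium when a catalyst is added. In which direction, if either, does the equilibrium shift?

no shift

A catalyst speeds both forward and reverse rates equally; it changes neither Q nor K — no shift from this change.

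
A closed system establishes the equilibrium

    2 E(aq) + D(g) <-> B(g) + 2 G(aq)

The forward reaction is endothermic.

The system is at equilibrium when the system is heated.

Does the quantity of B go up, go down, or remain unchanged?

The forward reaction is endothermic. Raising T favours the endothermic direction — shift to the right.
The net shift is to the right. B is a product, so its amount increases.

increases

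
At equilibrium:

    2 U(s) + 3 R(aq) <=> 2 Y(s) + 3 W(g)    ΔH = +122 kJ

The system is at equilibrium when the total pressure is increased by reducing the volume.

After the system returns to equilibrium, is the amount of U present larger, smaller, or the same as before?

Gas moles: reactants 0, products 3 (Δn_gas = +3). Compression shifts the system toward the side with fewer moles of gas — to the left.
The net shift is to the left. U is a reactant, so its amount increases.

increases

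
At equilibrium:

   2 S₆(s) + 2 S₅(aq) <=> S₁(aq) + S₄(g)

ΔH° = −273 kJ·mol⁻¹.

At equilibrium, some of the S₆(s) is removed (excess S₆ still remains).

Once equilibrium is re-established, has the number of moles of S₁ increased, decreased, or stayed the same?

S₆ is a pure solid; its activity is 1 regardless of amount, so Q is unaffected — no shift from this change.
No net shift occurs, so the amount of S₁ is unchanged.

unchanged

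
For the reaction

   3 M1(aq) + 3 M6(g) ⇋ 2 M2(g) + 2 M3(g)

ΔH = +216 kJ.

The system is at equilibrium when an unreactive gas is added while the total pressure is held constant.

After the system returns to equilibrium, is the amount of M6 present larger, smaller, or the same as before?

Adding inert gas at constant total pressure expands the volume and lowers every reacting partial pressure. With Δn_gas = 4 − 3 = +1, Q moves away from K toward the side with fewer gas moles, so the system shifts toward the side with more gas moles — to the right.
The net shift is to the right. M6 is a reactant, so its amount decreases.

decreases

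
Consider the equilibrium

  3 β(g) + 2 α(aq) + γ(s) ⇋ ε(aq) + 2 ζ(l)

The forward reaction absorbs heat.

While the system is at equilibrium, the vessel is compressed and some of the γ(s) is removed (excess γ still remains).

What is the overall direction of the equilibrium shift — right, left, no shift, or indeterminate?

Gas moles: reactants 3, products 0 (Δn_gas = -3). Compression shifts the system toward the side with fewer moles of gas — to the right.
γ is a pure solid; its activity is 1 regardless of amount, so Q is unaffected — no shift from this change.
Only the nonzero effect(s) matter; the net shift is to the right.

right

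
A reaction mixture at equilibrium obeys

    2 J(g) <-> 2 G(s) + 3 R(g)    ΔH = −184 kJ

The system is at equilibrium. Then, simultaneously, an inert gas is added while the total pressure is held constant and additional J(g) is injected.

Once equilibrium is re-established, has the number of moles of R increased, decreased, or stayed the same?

Adding inert gas at constant total pressure expands the volume and lowers every reacting partial pressure. With Δn_gas = 3 − 2 = +1, Q moves away from K toward the side with fewer gas moles, so the system shifts toward the side with more gas moles — to the right.
Adding J (g), a reactant, drives the reaction to the right.
The net shift is to the right. R is a product, so its amount increases.

increases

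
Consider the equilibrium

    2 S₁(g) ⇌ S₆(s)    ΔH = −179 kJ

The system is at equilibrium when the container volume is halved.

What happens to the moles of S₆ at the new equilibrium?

Gas moles: reactants 2, products 0 (Δn_gas = -2). Compression shifts the system toward the side with fewer moles of gas — to the right.
The net shift is to the right. S₆ is a product, so its amount increases.

increases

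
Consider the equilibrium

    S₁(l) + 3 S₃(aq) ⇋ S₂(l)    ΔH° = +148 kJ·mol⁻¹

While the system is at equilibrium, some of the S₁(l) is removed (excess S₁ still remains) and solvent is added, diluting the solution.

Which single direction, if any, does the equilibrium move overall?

left

S₁ is a pure liquid; its activity is 1 regardless of amount, so Q is unaffected — no shift from this change.
Dilution lowers every aqueous concentration by the same factor. Δn_aq = 0 − 3 = -3, so the system shifts toward the side with more dissolved moles — to the left.
Only the nonzero effect(s) matter; the net shift is to the left.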